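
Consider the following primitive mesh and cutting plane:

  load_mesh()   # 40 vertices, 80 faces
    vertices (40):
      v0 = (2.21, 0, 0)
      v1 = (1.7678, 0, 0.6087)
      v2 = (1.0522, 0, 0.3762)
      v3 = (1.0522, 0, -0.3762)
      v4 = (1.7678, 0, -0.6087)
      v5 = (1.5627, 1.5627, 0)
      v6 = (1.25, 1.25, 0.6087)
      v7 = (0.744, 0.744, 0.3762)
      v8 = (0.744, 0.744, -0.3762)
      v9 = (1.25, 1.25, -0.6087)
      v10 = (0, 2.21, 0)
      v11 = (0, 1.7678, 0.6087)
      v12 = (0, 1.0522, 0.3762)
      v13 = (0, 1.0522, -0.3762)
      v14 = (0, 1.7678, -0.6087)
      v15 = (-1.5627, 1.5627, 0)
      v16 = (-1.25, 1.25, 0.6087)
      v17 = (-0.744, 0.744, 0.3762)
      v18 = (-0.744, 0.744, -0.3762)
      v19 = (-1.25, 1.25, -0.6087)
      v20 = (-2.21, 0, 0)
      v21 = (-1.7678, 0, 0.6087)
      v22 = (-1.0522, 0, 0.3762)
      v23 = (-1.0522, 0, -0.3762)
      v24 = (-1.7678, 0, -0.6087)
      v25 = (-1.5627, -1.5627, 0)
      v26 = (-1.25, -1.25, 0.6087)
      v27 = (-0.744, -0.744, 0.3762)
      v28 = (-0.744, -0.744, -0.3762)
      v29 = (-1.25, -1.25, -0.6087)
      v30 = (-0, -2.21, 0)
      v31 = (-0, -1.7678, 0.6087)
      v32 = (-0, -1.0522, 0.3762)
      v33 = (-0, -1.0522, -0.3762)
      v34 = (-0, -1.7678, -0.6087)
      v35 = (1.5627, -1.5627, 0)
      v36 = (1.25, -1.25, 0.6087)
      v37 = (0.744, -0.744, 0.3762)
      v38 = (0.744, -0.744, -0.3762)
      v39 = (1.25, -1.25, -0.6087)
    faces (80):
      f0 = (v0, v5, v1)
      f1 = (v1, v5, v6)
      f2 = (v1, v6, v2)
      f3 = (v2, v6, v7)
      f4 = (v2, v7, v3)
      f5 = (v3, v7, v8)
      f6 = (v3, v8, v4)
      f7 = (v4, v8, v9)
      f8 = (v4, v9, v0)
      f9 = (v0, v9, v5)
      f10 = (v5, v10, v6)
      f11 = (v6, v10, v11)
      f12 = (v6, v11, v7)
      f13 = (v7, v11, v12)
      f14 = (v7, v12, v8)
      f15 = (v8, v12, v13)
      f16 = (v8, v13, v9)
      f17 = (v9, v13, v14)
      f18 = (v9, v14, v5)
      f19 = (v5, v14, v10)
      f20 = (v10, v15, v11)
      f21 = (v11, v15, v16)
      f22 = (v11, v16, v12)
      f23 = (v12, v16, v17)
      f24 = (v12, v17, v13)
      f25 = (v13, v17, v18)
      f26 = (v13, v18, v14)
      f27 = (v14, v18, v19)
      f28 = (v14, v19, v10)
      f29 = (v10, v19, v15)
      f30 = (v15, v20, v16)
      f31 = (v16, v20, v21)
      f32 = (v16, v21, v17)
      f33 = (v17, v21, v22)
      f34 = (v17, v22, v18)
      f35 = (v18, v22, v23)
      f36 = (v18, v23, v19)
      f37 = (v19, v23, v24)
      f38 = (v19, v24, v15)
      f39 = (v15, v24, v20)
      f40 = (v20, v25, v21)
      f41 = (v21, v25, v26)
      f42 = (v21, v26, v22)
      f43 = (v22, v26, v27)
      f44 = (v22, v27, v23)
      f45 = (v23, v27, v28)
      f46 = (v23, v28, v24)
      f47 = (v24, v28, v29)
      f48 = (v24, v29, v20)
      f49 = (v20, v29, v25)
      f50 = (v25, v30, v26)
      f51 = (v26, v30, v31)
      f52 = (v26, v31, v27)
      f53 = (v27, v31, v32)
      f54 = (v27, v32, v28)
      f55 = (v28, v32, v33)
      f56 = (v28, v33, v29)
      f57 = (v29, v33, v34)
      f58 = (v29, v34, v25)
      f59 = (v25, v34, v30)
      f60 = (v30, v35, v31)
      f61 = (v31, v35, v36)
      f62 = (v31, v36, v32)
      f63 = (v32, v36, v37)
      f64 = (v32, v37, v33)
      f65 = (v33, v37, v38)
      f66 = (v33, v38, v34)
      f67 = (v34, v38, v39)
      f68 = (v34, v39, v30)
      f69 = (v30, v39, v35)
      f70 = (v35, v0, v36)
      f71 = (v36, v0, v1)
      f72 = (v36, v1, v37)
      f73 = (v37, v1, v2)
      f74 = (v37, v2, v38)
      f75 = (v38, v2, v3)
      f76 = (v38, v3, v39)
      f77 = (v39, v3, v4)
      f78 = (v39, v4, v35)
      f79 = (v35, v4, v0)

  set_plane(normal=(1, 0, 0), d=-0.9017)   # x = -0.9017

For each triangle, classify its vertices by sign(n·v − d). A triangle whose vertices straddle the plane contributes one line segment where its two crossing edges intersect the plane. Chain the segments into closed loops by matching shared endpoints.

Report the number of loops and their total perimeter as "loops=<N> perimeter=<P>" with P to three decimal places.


Straddling triangles (24 of 80):
  (v10,v15,v11) [+-+] → (-0.9017, 1.8365, 0)–(-0.9017, 1.64945, 0.257471)  len=0.3182
  (v11,v15,v16) [+--] → (-0.9017, 1.64945, 0.257471)–(-0.9017, 1.39428, 0.6087)  len=0.4341
  (v11,v16,v12) [+-+] → (-0.9017, 1.39428, 0.6087)–(-0.9017, 1.19489, 0.543916)  len=0.2097
  (v12,v16,v17) [+-+] → (-0.9017, 1.19489, 0.543916)–(-0.9017, 0.9017, 0.448661)  len=0.3083
  (v14,v18,v19) [++-] → (-0.9017, 0.9017, -0.448661)–(-0.9017, 1.39428, -0.6087)  len=0.5179
  (v14,v19,v10) [+-+] → (-0.9017, 1.39428, -0.6087)–(-0.9017, 1.51749, -0.439092)  len=0.2096
  (v10,v19,v15) [+--] → (-0.9017, 1.51749, -0.439092)–(-0.9017, 1.8365, 0)  len=0.5427
  (v16,v21,v17) [--+] → (-0.9017, 0.629399, 0.412013)–(-0.9017, 0.9017, 0.448661)  len=0.2748
  (v17,v21,v22) [+--] → (-0.9017, 0.629399, 0.412013)–(-0.9017, 0.36331, 0.3762)  len=0.2685
  (v17,v22,v18) [+-+] → (-0.9017, 0.36331, 0.3762)–(-0.9017, 0.36331, 0.00878858)  len=0.3674
  (v18,v22,v23) [+--] → (-0.9017, 0.36331, 0.00878858)–(-0.9017, 0.36331, -0.3762)  len=0.3850
  (v18,v23,v19) [+--] → (-0.9017, 0.36331, -0.3762)–(-0.9017, 0.9017, -0.448661)  len=0.5432
  (v22,v26,v27) [--+] → (-0.9017, -0.9017, 0.448661)–(-0.9017, -0.36331, 0.3762)  len=0.5432
  (v22,v27,v23) [-+-] → (-0.9017, -0.36331, 0.3762)–(-0.9017, -0.36331, -0.00878858)  len=0.3850
  (v23,v27,v28) [-++] → (-0.9017, -0.36331, -0.00878858)–(-0.9017, -0.36331, -0.3762)  len=0.3674
  (v23,v28,v24) [-+-] → (-0.9017, -0.36331, -0.3762)–(-0.9017, -0.629399, -0.412013)  len=0.2685
  (v24,v28,v29) [-+-] → (-0.9017, -0.629399, -0.412013)–(-0.9017, -0.9017, -0.448661)  len=0.2748
  (v25,v30,v26) [-+-] → (-0.9017, -1.8365, 0)–(-0.9017, -1.51749, 0.439092)  len=0.5427
  (v26,v30,v31) [-++] → (-0.9017, -1.51749, 0.439092)–(-0.9017, -1.39428, 0.6087)  len=0.2096
  (v26,v31,v27) [-++] → (-0.9017, -1.39428, 0.6087)–(-0.9017, -0.9017, 0.448661)  len=0.5179
  (v28,v33,v29) [++-] → (-0.9017, -1.19489, -0.543916)–(-0.9017, -0.9017, -0.448661)  len=0.3083
  (v29,v33,v34) [-++] → (-0.9017, -1.19489, -0.543916)–(-0.9017, -1.39428, -0.6087)  len=0.2097
  (v29,v34,v25) [-+-] → (-0.9017, -1.39428, -0.6087)–(-0.9017, -1.64945, -0.257471)  len=0.4341
  (v25,v34,v30) [-++] → (-0.9017, -1.64945, -0.257471)–(-0.9017, -1.8365, 0)  len=0.3182

Chained into 2 loop(s):
  loop 1: 12 segments, perimeter = 4.3795
  loop 2: 12 segments, perimeter = 4.3795
Total perimeter = 8.759

loops=2 perimeter=8.759


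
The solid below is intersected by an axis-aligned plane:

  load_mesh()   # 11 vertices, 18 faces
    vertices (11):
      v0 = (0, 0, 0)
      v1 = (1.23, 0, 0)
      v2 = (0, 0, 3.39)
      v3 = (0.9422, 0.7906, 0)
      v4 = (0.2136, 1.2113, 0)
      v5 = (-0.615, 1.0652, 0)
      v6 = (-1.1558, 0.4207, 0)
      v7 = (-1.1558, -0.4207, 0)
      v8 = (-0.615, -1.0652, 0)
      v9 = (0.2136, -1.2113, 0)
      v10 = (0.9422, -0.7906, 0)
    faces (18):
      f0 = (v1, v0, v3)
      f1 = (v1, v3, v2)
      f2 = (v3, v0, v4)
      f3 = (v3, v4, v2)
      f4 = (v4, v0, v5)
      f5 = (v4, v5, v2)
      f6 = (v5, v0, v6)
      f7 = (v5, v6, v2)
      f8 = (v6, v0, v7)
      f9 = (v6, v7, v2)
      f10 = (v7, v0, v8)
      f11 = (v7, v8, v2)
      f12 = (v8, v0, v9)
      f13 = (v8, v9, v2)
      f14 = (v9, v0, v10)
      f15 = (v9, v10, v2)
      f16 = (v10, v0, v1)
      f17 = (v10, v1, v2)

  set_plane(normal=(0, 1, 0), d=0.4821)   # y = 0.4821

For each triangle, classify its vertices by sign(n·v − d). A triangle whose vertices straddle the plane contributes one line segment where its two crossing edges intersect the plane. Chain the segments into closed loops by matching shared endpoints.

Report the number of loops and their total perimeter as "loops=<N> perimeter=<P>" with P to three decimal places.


loops=1 perimeter=6.874

Straddling triangles (8 of 18):
  (v1,v0,v3) [--+] → (0.574544, 0.4821, 0)–(1.0545, 0.4821, 0)  len=0.4800
  (v1,v3,v2) [-+-] → (1.0545, 0.4821, 0)–(0.574544, 0.4821, 1.32281)  len=1.4072
  (v3,v0,v4) [+-+] → (0.574544, 0.4821, 0)–(0.0850133, 0.4821, 0)  len=0.4895
  (v3,v4,v2) [++-] → (0.0850133, 0.4821, 2.04077)–(0.574544, 0.4821, 1.32281)  len=0.8690
  (v4,v0,v5) [+-+] → (0.0850133, 0.4821, 0)–(-0.278344, 0.4821, 0)  len=0.3634
  (v4,v5,v2) [++-] → (-0.278344, 0.4821, 1.85572)–(0.0850133, 0.4821, 2.04077)  len=0.4078
  (v5,v0,v6) [+--] → (-0.278344, 0.4821, 0)–(-1.10428, 0.4821, 0)  len=0.8259
  (v5,v6,v2) [+--] → (-1.10428, 0.4821, 0)–(-0.278344, 0.4821, 1.85572)  len=2.0312

Chained into 1 loop(s):
  loop 1: 8 segments, perimeter = 6.8739
Total perimeter = 6.874


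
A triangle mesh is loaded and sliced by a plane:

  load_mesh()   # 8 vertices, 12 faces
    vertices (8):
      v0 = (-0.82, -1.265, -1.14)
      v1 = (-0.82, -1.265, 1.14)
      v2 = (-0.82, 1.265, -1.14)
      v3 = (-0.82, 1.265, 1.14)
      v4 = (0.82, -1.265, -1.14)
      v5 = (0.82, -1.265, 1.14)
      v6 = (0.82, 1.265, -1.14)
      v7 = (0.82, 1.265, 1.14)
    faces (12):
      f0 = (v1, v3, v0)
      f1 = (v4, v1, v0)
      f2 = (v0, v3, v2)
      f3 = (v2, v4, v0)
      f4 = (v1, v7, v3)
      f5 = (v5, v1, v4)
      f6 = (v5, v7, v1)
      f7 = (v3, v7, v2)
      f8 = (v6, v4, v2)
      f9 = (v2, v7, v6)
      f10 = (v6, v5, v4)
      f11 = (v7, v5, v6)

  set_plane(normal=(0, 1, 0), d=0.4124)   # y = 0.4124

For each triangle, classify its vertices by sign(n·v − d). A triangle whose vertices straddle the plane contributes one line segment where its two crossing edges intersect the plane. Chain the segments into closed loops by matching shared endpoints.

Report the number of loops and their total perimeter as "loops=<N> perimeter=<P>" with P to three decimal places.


Straddling triangles (8 of 12):
  (v1,v3,v0) [-+-] → (-0.82, 0.4124, 1.14)–(-0.82, 0.4124, 0.371649)  len=0.7684
  (v0,v3,v2) [-++] → (-0.82, 0.4124, 0.371649)–(-0.82, 0.4124, -1.14)  len=1.5116
  (v2,v4,v0) [+--] → (-0.267326, 0.4124, -1.14)–(-0.82, 0.4124, -1.14)  len=0.5527
  (v1,v7,v3) [-++] → (0.267326, 0.4124, 1.14)–(-0.82, 0.4124, 1.14)  len=1.0873
  (v5,v7,v1) [-+-] → (0.82, 0.4124, 1.14)–(0.267326, 0.4124, 1.14)  len=0.5527
  (v6,v4,v2) [+-+] → (0.82, 0.4124, -1.14)–(-0.267326, 0.4124, -1.14)  len=1.0873
  (v6,v5,v4) [+--] → (0.82, 0.4124, -0.371649)–(0.82, 0.4124, -1.14)  len=0.7684
  (v7,v5,v6) [+-+] → (0.82, 0.4124, 1.14)–(0.82, 0.4124, -0.371649)  len=1.5116

Chained into 1 loop(s):
  loop 1: 8 segments, perimeter = 7.8400
Total perimeter = 7.840

loops=1 perimeter=7.840


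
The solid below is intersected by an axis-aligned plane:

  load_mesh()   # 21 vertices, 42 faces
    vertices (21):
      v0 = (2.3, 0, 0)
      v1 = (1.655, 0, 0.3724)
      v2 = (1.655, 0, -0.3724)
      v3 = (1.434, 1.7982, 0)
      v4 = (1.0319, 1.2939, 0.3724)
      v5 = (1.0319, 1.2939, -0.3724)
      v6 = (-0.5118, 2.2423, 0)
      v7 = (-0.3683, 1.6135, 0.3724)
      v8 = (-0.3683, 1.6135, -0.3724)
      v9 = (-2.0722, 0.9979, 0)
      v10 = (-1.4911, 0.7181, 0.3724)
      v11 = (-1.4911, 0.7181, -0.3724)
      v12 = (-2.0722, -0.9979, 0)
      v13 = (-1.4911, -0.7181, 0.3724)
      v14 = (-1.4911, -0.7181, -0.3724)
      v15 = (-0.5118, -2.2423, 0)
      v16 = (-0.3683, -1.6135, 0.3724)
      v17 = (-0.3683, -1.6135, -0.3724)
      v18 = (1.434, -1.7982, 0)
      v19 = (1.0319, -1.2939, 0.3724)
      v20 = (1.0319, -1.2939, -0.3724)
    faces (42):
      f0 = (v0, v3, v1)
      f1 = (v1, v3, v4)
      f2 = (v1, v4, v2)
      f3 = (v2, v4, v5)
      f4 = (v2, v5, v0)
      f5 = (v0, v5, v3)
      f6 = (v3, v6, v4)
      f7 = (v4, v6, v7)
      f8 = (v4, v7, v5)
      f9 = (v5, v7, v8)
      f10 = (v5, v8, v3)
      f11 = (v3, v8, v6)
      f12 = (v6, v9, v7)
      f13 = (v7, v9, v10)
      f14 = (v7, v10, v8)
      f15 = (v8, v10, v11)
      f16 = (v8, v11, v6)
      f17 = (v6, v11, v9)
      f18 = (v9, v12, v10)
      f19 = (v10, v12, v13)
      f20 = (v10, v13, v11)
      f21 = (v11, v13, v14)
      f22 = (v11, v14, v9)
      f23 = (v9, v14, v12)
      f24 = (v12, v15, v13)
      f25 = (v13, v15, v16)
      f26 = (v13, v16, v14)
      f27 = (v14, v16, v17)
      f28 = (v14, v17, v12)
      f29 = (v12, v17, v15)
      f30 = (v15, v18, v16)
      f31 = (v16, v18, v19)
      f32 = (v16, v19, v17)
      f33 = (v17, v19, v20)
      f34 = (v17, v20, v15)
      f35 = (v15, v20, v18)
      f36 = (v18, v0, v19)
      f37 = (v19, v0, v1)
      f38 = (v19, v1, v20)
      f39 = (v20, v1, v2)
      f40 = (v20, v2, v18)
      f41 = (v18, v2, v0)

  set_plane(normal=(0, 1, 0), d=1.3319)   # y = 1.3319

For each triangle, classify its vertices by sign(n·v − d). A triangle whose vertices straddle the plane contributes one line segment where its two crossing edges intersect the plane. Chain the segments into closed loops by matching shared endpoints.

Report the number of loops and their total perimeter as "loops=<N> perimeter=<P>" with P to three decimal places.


loops=2 perimeter=5.272

Straddling triangles (14 of 42):
  (v0,v3,v1) [-+-] → (1.65857, 1.3319, 0)–(1.49131, 1.3319, 0.0965689)  len=0.1931
  (v1,v3,v4) [-+-] → (1.49131, 1.3319, 0.0965689)–(1.0622, 1.3319, 0.344339)  len=0.4955
  (v0,v5,v3) [--+] → (1.0622, 1.3319, -0.344339)–(1.65857, 1.3319, 0)  len=0.6886
  (v3,v6,v4) [++-] → (0.970048, 1.3319, 0.357479)–(1.0622, 1.3319, 0.344339)  len=0.0931
  (v4,v6,v7) [-++] → (0.970048, 1.3319, 0.357479)–(0.865418, 1.3319, 0.3724)  len=0.1057
  (v4,v7,v5) [-+-] → (0.865418, 1.3319, 0.3724)–(0.865418, 1.3319, -0.283844)  len=0.6562
  (v5,v7,v8) [-++] → (0.865418, 1.3319, -0.283844)–(0.865418, 1.3319, -0.3724)  len=0.0886
  (v5,v8,v3) [-++] → (0.865418, 1.3319, -0.3724)–(1.0622, 1.3319, -0.344339)  len=0.1988
  (v6,v9,v7) [+-+] → (-1.65338, 1.3319, 0)–(-1.14773, 1.3319, 0.202049)  len=0.5445
  (v7,v9,v10) [+--] → (-1.14773, 1.3319, 0.202049)–(-0.721416, 1.3319, 0.3724)  len=0.4591
  (v7,v10,v8) [+-+] → (-0.721416, 1.3319, 0.3724)–(-0.721416, 1.3319, -0.138163)  len=0.5106
  (v8,v10,v11) [+--] → (-0.721416, 1.3319, -0.138163)–(-0.721416, 1.3319, -0.3724)  len=0.2342
  (v8,v11,v6) [+-+] → (-0.721416, 1.3319, -0.3724)–(-1.09673, 1.3319, -0.222433)  len=0.4042
  (v6,v11,v9) [+--] → (-1.09673, 1.3319, -0.222433)–(-1.65338, 1.3319, 0)  len=0.5994

Chained into 2 loop(s):
  loop 1: 8 segments, perimeter = 2.5196
  loop 2: 6 segments, perimeter = 2.7520
Total perimeter = 5.272


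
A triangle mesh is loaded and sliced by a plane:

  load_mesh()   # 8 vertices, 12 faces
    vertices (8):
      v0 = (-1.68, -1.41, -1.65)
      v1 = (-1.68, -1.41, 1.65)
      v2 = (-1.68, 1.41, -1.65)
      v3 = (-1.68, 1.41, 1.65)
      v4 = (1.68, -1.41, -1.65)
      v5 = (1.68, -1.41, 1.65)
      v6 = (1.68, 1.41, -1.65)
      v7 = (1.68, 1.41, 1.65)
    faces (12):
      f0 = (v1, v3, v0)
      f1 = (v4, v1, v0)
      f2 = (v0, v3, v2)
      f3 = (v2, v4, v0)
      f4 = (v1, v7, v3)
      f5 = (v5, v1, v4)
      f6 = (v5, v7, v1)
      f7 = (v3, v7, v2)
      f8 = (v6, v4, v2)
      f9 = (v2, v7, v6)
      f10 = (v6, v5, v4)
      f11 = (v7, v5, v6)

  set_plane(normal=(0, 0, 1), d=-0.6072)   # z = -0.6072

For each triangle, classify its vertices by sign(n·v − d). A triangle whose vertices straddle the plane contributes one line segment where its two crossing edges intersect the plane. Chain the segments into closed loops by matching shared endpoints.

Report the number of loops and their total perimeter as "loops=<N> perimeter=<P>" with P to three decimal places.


loops=1 perimeter=12.360

Straddling triangles (8 of 12):
  (v1,v3,v0) [++-] → (-1.68, -0.51888, -0.6072)–(-1.68, -1.41, -0.6072)  len=0.8911
  (v4,v1,v0) [-+-] → (0.61824, -1.41, -0.6072)–(-1.68, -1.41, -0.6072)  len=2.2982
  (v0,v3,v2) [-+-] → (-1.68, -0.51888, -0.6072)–(-1.68, 1.41, -0.6072)  len=1.9289
  (v5,v1,v4) [++-] → (0.61824, -1.41, -0.6072)–(1.68, -1.41, -0.6072)  len=1.0618
  (v3,v7,v2) [++-] → (-0.61824, 1.41, -0.6072)–(-1.68, 1.41, -0.6072)  len=1.0618
  (v2,v7,v6) [-+-] → (-0.61824, 1.41, -0.6072)–(1.68, 1.41, -0.6072)  len=2.2982
  (v6,v5,v4) [-+-] → (1.68, 0.51888, -0.6072)–(1.68, -1.41, -0.6072)  len=1.9289
  (v7,v5,v6) [++-] → (1.68, 0.51888, -0.6072)–(1.68, 1.41, -0.6072)  len=0.8911

Chained into 1 loop(s):
  loop 1: 8 segments, perimeter = 12.3600
Total perimeter = 12.360


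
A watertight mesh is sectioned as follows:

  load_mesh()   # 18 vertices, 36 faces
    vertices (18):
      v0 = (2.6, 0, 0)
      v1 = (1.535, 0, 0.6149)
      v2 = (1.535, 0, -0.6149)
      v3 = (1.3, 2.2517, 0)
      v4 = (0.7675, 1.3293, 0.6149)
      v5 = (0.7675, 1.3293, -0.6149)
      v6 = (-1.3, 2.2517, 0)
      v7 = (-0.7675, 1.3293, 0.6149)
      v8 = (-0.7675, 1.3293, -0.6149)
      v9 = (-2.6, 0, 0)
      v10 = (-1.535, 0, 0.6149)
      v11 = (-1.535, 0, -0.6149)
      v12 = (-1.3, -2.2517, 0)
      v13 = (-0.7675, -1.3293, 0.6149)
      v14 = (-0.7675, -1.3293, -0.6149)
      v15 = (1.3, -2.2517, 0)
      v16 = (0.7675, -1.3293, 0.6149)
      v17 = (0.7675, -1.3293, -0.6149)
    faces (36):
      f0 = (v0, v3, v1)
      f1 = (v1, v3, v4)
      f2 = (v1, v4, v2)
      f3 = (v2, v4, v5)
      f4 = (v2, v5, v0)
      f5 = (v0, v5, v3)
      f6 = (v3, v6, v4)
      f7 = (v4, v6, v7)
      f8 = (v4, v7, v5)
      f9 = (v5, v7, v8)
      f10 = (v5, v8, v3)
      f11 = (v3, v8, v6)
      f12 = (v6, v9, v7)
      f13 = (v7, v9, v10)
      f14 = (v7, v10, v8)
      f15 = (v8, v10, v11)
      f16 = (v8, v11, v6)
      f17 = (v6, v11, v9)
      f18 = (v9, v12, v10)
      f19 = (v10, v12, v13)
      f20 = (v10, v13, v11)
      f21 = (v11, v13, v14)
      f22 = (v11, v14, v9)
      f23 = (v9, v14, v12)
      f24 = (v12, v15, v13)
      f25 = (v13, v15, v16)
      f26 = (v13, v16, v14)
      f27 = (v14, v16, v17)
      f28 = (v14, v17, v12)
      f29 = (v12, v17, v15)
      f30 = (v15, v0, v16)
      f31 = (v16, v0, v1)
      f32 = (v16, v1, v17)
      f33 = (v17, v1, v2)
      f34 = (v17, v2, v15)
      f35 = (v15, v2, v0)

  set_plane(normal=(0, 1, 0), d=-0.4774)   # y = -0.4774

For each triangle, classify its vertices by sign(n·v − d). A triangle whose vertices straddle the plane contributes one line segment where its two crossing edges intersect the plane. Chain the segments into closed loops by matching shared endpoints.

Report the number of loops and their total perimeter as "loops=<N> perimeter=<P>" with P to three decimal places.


Straddling triangles (12 of 36):
  (v9,v12,v10) [+-+] → (-2.32438, -0.4774, 0)–(-1.48518, -0.4774, 0.48453)  len=0.9690
  (v10,v12,v13) [+--] → (-1.48518, -0.4774, 0.48453)–(-1.25936, -0.4774, 0.6149)  len=0.2607
  (v10,v13,v11) [+-+] → (-1.25936, -0.4774, 0.6149)–(-1.25936, -0.4774, -0.173234)  len=0.7881
  (v11,v13,v14) [+--] → (-1.25936, -0.4774, -0.173234)–(-1.25936, -0.4774, -0.6149)  len=0.4417
  (v11,v14,v9) [+-+] → (-1.25936, -0.4774, -0.6149)–(-1.94188, -0.4774, -0.220833)  len=0.7881
  (v9,v14,v12) [+--] → (-1.94188, -0.4774, -0.220833)–(-2.32438, -0.4774, 0)  len=0.4417
  (v15,v0,v16) [-+-] → (2.32438, -0.4774, 0)–(1.94188, -0.4774, 0.220833)  len=0.4417
  (v16,v0,v1) [-++] → (1.94188, -0.4774, 0.220833)–(1.25936, -0.4774, 0.6149)  len=0.7881
  (v16,v1,v17) [-+-] → (1.25936, -0.4774, 0.6149)–(1.25936, -0.4774, 0.173234)  len=0.4417
  (v17,v1,v2) [-++] → (1.25936, -0.4774, 0.173234)–(1.25936, -0.4774, -0.6149)  len=0.7881
  (v17,v2,v15) [-+-] → (1.25936, -0.4774, -0.6149)–(1.48518, -0.4774, -0.48453)  len=0.2607
  (v15,v2,v0) [-++] → (1.48518, -0.4774, -0.48453)–(2.32438, -0.4774, 0)  len=0.9690

Chained into 2 loop(s):
  loop 1: 6 segments, perimeter = 3.6894
  loop 2: 6 segments, perimeter = 3.6894
Total perimeter = 7.379

loops=2 perimeter=7.379


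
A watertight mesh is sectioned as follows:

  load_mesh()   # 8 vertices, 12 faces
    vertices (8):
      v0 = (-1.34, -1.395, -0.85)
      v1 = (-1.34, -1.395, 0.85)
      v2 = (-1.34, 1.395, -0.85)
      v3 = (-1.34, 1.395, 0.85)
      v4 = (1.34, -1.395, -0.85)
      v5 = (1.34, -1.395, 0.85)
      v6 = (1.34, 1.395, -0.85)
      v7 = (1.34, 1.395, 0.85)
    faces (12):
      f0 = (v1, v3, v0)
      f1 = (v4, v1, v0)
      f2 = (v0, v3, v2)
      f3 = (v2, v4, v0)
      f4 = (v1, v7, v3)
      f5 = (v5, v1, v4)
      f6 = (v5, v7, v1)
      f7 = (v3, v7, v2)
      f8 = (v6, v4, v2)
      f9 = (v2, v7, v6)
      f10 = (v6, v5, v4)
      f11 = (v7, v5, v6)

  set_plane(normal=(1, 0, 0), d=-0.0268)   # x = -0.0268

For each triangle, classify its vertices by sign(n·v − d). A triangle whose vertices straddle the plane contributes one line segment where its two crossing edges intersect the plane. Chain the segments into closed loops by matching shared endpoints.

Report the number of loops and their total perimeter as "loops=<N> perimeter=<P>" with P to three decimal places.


loops=1 perimeter=8.980

Straddling triangles (8 of 12):
  (v4,v1,v0) [+--] → (-0.0268, -1.395, 0.017)–(-0.0268, -1.395, -0.85)  len=0.8670
  (v2,v4,v0) [-+-] → (-0.0268, 0.0279, -0.85)–(-0.0268, -1.395, -0.85)  len=1.4229
  (v1,v7,v3) [-+-] → (-0.0268, -0.0279, 0.85)–(-0.0268, 1.395, 0.85)  len=1.4229
  (v5,v1,v4) [+-+] → (-0.0268, -1.395, 0.85)–(-0.0268, -1.395, 0.017)  len=0.8330
  (v5,v7,v1) [++-] → (-0.0268, -0.0279, 0.85)–(-0.0268, -1.395, 0.85)  len=1.3671
  (v3,v7,v2) [-+-] → (-0.0268, 1.395, 0.85)–(-0.0268, 1.395, -0.017)  len=0.8670
  (v6,v4,v2) [++-] → (-0.0268, 0.0279, -0.85)–(-0.0268, 1.395, -0.85)  len=1.3671
  (v2,v7,v6) [-++] → (-0.0268, 1.395, -0.017)–(-0.0268, 1.395, -0.85)  len=0.8330

Chained into 1 loop(s):
  loop 1: 8 segments, perimeter = 8.9800
Total perimeter = 8.980


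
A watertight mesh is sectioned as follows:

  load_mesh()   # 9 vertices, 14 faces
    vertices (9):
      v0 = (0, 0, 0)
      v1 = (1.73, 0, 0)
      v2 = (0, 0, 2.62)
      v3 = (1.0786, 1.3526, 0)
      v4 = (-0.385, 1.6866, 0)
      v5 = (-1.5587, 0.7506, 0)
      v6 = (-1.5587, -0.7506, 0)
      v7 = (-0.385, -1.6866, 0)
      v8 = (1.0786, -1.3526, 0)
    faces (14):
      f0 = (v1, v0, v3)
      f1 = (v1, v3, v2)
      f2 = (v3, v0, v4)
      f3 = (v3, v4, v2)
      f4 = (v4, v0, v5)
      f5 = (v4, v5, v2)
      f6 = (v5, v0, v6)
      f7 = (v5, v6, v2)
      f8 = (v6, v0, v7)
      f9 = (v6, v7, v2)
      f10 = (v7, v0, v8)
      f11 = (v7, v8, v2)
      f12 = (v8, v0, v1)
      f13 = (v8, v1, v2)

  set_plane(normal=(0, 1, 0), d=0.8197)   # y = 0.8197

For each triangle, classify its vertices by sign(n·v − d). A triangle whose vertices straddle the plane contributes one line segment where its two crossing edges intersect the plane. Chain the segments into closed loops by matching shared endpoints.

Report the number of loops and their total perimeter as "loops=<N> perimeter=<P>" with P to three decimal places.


loops=1 perimeter=6.803

Straddling triangles (6 of 14):
  (v1,v0,v3) [--+] → (0.653651, 0.8197, 0)–(1.33524, 0.8197, 0)  len=0.6816
  (v1,v3,v2) [-+-] → (1.33524, 0.8197, 0)–(0.653651, 0.8197, 1.03223)  len=1.2370
  (v3,v0,v4) [+-+] → (0.653651, 0.8197, 0)–(-0.187113, 0.8197, 0)  len=0.8408
  (v3,v4,v2) [++-] → (-0.187113, 0.8197, 1.34666)–(0.653651, 0.8197, 1.03223)  len=0.8976
  (v4,v0,v5) [+--] → (-0.187113, 0.8197, 0)–(-1.47205, 0.8197, 0)  len=1.2849
  (v4,v5,v2) [+--] → (-1.47205, 0.8197, 0)–(-0.187113, 0.8197, 1.34666)  len=1.8613

Chained into 1 loop(s):
  loop 1: 6 segments, perimeter = 6.8032
Total perimeter = 6.803


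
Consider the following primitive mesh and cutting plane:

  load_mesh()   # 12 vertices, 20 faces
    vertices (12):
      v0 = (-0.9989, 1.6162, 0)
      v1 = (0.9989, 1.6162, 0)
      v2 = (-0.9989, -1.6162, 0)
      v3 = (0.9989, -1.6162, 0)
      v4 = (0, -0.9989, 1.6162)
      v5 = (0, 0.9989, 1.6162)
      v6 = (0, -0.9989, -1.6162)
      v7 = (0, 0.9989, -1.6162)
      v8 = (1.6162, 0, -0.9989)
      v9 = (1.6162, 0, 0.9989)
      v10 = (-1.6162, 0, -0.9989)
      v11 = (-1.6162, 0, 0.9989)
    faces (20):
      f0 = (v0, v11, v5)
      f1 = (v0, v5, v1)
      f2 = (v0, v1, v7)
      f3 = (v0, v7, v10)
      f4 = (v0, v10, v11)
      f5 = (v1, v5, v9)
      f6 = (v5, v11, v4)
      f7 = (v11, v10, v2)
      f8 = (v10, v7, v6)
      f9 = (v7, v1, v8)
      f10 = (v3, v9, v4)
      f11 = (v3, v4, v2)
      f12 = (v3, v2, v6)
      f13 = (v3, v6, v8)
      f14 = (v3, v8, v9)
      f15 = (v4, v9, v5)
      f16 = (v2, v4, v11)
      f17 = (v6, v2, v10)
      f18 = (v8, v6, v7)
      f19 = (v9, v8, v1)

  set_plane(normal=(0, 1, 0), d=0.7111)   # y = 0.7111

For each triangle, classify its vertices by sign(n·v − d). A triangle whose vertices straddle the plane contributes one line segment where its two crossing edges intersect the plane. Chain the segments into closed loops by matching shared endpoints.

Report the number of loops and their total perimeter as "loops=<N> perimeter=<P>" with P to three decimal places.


Straddling triangles (10 of 20):
  (v0,v11,v5) [+-+] → (-1.3446, 0.7111, 0.559401)–(-0.465655, 0.7111, 1.43835)  len=1.2430
  (v0,v7,v10) [++-] → (-0.465655, 0.7111, -1.43835)–(-1.3446, 0.7111, -0.559401)  len=1.2430
  (v0,v10,v11) [+--] → (-1.3446, 0.7111, -0.559401)–(-1.3446, 0.7111, 0.559401)  len=1.1188
  (v1,v5,v9) [++-] → (0.465655, 0.7111, 1.43835)–(1.3446, 0.7111, 0.559401)  len=1.2430
  (v5,v11,v4) [+--] → (-0.465655, 0.7111, 1.43835)–(0, 0.7111, 1.6162)  len=0.4985
  (v10,v7,v6) [-+-] → (-0.465655, 0.7111, -1.43835)–(0, 0.7111, -1.6162)  len=0.4985
  (v7,v1,v8) [++-] → (1.3446, 0.7111, -0.559401)–(0.465655, 0.7111, -1.43835)  len=1.2430
  (v4,v9,v5) [--+] → (0.465655, 0.7111, 1.43835)–(0, 0.7111, 1.6162)  len=0.4985
  (v8,v6,v7) [--+] → (0, 0.7111, -1.6162)–(0.465655, 0.7111, -1.43835)  len=0.4985
  (v9,v8,v1) [--+] → (1.3446, 0.7111, -0.559401)–(1.3446, 0.7111, 0.559401)  len=1.1188

Chained into 1 loop(s):
  loop 1: 10 segments, perimeter = 9.2035
Total perimeter = 9.204

loops=1 perimeter=9.204


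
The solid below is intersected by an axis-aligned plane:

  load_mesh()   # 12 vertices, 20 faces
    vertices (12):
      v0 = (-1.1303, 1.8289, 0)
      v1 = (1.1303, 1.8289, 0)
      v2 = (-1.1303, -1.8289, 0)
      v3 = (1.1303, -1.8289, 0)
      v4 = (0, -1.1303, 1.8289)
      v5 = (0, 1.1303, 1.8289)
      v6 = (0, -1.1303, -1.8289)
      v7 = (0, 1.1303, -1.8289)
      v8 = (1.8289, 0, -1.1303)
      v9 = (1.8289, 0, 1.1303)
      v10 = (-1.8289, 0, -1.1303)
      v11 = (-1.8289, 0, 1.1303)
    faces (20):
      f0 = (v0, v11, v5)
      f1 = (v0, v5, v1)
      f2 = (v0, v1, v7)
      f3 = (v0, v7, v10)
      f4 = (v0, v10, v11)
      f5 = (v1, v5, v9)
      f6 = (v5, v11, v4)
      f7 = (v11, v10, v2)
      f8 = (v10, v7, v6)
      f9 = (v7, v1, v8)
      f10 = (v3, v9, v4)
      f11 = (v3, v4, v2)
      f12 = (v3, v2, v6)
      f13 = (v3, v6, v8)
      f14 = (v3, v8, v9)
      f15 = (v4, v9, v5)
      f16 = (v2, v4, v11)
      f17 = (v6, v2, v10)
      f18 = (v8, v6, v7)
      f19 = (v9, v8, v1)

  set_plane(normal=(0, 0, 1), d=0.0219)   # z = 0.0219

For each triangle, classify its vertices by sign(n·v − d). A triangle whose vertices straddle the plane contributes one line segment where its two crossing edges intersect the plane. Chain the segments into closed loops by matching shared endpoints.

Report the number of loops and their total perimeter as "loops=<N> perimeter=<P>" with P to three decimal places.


Straddling triangles (10 of 20):
  (v0,v11,v5) [-++] → (-1.14384, 1.79346, 0.0219)–(-1.11677, 1.82053, 0.0219)  len=0.0383
  (v0,v5,v1) [-+-] → (-1.11677, 1.82053, 0.0219)–(1.11677, 1.82053, 0.0219)  len=2.2335
  (v0,v10,v11) [--+] → (-1.8289, 0, 0.0219)–(-1.14384, 1.79346, 0.0219)  len=1.9199
  (v1,v5,v9) [-++] → (1.11677, 1.82053, 0.0219)–(1.14384, 1.79346, 0.0219)  len=0.0383
  (v11,v10,v2) [+--] → (-1.8289, 0, 0.0219)–(-1.14384, -1.79346, 0.0219)  len=1.9199
  (v3,v9,v4) [-++] → (1.14384, -1.79346, 0.0219)–(1.11677, -1.82053, 0.0219)  len=0.0383
  (v3,v4,v2) [-+-] → (1.11677, -1.82053, 0.0219)–(-1.11677, -1.82053, 0.0219)  len=2.2335
  (v3,v8,v9) [--+] → (1.8289, 0, 0.0219)–(1.14384, -1.79346, 0.0219)  len=1.9199
  (v2,v4,v11) [-++] → (-1.11677, -1.82053, 0.0219)–(-1.14384, -1.79346, 0.0219)  len=0.0383
  (v9,v8,v1) [+--] → (1.8289, 0, 0.0219)–(1.14384, 1.79346, 0.0219)  len=1.9199

Chained into 1 loop(s):
  loop 1: 10 segments, perimeter = 12.2996
Total perimeter = 12.300

loops=1 perimeter=12.300


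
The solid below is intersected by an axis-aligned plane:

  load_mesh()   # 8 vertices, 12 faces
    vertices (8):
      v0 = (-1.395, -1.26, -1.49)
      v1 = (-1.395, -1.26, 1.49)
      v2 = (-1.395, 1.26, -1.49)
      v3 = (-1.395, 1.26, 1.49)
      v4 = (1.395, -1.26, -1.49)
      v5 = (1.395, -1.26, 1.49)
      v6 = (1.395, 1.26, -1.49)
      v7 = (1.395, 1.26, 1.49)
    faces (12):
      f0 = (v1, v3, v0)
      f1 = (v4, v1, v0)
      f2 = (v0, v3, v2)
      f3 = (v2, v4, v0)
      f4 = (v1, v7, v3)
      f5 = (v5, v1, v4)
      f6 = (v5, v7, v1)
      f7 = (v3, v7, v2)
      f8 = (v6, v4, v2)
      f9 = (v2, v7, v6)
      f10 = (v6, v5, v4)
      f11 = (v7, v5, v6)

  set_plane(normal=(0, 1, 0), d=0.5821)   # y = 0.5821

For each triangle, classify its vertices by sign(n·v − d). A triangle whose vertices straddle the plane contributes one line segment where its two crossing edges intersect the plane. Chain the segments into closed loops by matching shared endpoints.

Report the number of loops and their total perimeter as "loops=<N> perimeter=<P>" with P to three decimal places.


Straddling triangles (8 of 12):
  (v1,v3,v0) [-+-] → (-1.395, 0.5821, 1.49)–(-1.395, 0.5821, 0.688356)  len=0.8016
  (v0,v3,v2) [-++] → (-1.395, 0.5821, 0.688356)–(-1.395, 0.5821, -1.49)  len=2.1784
  (v2,v4,v0) [+--] → (-0.644468, 0.5821, -1.49)–(-1.395, 0.5821, -1.49)  len=0.7505
  (v1,v7,v3) [-++] → (0.644468, 0.5821, 1.49)–(-1.395, 0.5821, 1.49)  len=2.0395
  (v5,v7,v1) [-+-] → (1.395, 0.5821, 1.49)–(0.644468, 0.5821, 1.49)  len=0.7505
  (v6,v4,v2) [+-+] → (1.395, 0.5821, -1.49)–(-0.644468, 0.5821, -1.49)  len=2.0395
  (v6,v5,v4) [+--] → (1.395, 0.5821, -0.688356)–(1.395, 0.5821, -1.49)  len=0.8016
  (v7,v5,v6) [+-+] → (1.395, 0.5821, 1.49)–(1.395, 0.5821, -0.688356)  len=2.1784

Chained into 1 loop(s):
  loop 1: 8 segments, perimeter = 11.5400
Total perimeter = 11.540

loops=1 perimeter=11.540


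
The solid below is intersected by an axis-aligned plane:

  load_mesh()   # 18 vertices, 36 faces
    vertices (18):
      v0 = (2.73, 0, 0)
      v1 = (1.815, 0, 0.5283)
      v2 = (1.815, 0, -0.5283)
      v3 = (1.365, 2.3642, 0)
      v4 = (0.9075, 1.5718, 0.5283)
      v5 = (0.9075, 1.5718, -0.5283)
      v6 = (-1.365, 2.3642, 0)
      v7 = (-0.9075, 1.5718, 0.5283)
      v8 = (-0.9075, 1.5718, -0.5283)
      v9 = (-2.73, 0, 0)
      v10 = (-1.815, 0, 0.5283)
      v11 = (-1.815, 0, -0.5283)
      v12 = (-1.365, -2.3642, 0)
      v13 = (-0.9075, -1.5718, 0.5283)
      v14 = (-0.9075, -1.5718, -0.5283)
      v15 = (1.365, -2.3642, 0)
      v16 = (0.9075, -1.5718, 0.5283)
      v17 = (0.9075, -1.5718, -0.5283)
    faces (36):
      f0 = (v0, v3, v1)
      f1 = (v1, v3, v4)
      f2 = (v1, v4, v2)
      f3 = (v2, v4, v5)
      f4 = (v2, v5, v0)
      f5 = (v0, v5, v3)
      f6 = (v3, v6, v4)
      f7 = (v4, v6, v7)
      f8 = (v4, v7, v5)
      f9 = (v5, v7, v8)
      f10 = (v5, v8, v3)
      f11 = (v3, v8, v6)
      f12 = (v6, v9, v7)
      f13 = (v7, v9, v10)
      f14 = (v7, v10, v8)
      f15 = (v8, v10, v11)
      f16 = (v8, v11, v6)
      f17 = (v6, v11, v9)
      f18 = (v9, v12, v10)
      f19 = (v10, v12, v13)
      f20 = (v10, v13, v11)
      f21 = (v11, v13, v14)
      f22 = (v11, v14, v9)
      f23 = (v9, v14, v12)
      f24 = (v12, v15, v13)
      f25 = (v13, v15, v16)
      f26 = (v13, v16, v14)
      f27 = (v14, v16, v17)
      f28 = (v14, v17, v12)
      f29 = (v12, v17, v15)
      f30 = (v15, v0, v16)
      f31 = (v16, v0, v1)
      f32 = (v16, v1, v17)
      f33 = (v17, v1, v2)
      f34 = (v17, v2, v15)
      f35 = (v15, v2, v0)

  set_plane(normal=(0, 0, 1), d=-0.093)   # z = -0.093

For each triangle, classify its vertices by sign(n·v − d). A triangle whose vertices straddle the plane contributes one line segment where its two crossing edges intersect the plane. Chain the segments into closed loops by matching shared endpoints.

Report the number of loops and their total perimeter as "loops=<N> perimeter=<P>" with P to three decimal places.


Straddling triangles (24 of 36):
  (v1,v4,v2) [++-] → (1.44113, 0.647553, -0.093)–(1.815, 0, -0.093)  len=0.7477
  (v2,v4,v5) [-+-] → (1.44113, 0.647553, -0.093)–(0.9075, 1.5718, -0.093)  len=1.0672
  (v2,v5,v0) [--+] → (2.40917, 0.276694, -0.093)–(2.56893, 0, -0.093)  len=0.3195
  (v0,v5,v3) [+-+] → (2.40917, 0.276694, -0.093)–(1.28446, 2.22471, -0.093)  len=2.2494
  (v4,v7,v5) [++-] → (0.159753, 1.5718, -0.093)–(0.9075, 1.5718, -0.093)  len=0.7477
  (v5,v7,v8) [-+-] → (0.159753, 1.5718, -0.093)–(-0.9075, 1.5718, -0.093)  len=1.0673
  (v5,v8,v3) [--+] → (0.964957, 2.22471, -0.093)–(1.28446, 2.22471, -0.093)  len=0.3195
  (v3,v8,v6) [+-+] → (0.964957, 2.22471, -0.093)–(-1.28446, 2.22471, -0.093)  len=2.2494
  (v7,v10,v8) [++-] → (-1.28137, 0.924247, -0.093)–(-0.9075, 1.5718, -0.093)  len=0.7477
  (v8,v10,v11) [-+-] → (-1.28137, 0.924247, -0.093)–(-1.815, 0, -0.093)  len=1.0672
  (v8,v11,v6) [--+] → (-1.44422, 1.94801, -0.093)–(-1.28446, 2.22471, -0.093)  len=0.3195
  (v6,v11,v9) [+-+] → (-1.44422, 1.94801, -0.093)–(-2.56893, 0, -0.093)  len=2.2494
  (v10,v13,v11) [++-] → (-1.44113, -0.647553, -0.093)–(-1.815, 0, -0.093)  len=0.7477
  (v11,v13,v14) [-+-] → (-1.44113, -0.647553, -0.093)–(-0.9075, -1.5718, -0.093)  len=1.0672
  (v11,v14,v9) [--+] → (-2.40917, -0.276694, -0.093)–(-2.56893, 0, -0.093)  len=0.3195
  (v9,v14,v12) [+-+] → (-2.40917, -0.276694, -0.093)–(-1.28446, -2.22471, -0.093)  len=2.2494
  (v13,v16,v14) [++-] → (-0.159753, -1.5718, -0.093)–(-0.9075, -1.5718, -0.093)  len=0.7477
  (v14,v16,v17) [-+-] → (-0.159753, -1.5718, -0.093)–(0.9075, -1.5718, -0.093)  len=1.0673
  (v14,v17,v12) [--+] → (-0.964957, -2.22471, -0.093)–(-1.28446, -2.22471, -0.093)  len=0.3195
  (v12,v17,v15) [+-+] → (-0.964957, -2.22471, -0.093)–(1.28446, -2.22471, -0.093)  len=2.2494
  (v16,v1,v17) [++-] → (1.28137, -0.924247, -0.093)–(0.9075, -1.5718, -0.093)  len=0.7477
  (v17,v1,v2) [-+-] → (1.28137, -0.924247, -0.093)–(1.815, 0, -0.093)  len=1.0672
  (v17,v2,v15) [--+] → (1.44422, -1.94801, -0.093)–(1.28446, -2.22471, -0.093)  len=0.3195
  (v15,v2,v0) [+-+] → (1.44422, -1.94801, -0.093)–(2.56893, 0, -0.093)  len=2.2494

Chained into 2 loop(s):
  loop 1: 12 segments, perimeter = 10.8899
  loop 2: 12 segments, perimeter = 15.4134
Total perimeter = 26.303

loops=2 perimeter=26.303


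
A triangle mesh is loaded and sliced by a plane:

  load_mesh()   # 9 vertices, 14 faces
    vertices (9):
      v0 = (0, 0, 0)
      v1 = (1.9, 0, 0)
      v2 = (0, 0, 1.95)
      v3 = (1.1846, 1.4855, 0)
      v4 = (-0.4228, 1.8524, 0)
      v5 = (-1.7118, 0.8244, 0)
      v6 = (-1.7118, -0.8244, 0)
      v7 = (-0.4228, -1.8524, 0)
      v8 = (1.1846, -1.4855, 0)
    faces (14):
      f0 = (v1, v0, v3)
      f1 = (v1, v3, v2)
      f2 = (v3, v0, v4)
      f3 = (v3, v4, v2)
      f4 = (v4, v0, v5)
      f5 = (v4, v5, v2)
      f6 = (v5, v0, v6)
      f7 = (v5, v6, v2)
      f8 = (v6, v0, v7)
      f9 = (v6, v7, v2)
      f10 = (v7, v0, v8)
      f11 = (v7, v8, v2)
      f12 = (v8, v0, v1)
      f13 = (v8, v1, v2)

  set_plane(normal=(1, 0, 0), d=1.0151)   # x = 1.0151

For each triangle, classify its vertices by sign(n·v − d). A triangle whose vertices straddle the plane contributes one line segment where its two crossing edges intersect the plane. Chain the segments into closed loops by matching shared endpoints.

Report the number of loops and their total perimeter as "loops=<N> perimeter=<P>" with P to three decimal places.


Straddling triangles (8 of 14):
  (v1,v0,v3) [+-+] → (1.0151, 0, 0)–(1.0151, 1.27295, 0)  len=1.2729
  (v1,v3,v2) [++-] → (1.0151, 1.27295, 0.279018)–(1.0151, 0, 0.908187)  len=1.4199
  (v3,v0,v4) [+--] → (1.0151, 1.27295, 0)–(1.0151, 1.52419, 0)  len=0.2512
  (v3,v4,v2) [+--] → (1.0151, 1.52419, 0)–(1.0151, 1.27295, 0.279018)  len=0.3755
  (v7,v0,v8) [--+] → (1.0151, -1.27295, 0)–(1.0151, -1.52419, 0)  len=0.2512
  (v7,v8,v2) [-+-] → (1.0151, -1.52419, 0)–(1.0151, -1.27295, 0.279018)  len=0.3755
  (v8,v0,v1) [+-+] → (1.0151, -1.27295, 0)–(1.0151, 0, 0)  len=1.2729
  (v8,v1,v2) [++-] → (1.0151, 0, 0.908187)–(1.0151, -1.27295, 0.279018)  len=1.4199

Chained into 1 loop(s):
  loop 1: 8 segments, perimeter = 6.6392
Total perimeter = 6.639

loops=1 perimeter=6.639


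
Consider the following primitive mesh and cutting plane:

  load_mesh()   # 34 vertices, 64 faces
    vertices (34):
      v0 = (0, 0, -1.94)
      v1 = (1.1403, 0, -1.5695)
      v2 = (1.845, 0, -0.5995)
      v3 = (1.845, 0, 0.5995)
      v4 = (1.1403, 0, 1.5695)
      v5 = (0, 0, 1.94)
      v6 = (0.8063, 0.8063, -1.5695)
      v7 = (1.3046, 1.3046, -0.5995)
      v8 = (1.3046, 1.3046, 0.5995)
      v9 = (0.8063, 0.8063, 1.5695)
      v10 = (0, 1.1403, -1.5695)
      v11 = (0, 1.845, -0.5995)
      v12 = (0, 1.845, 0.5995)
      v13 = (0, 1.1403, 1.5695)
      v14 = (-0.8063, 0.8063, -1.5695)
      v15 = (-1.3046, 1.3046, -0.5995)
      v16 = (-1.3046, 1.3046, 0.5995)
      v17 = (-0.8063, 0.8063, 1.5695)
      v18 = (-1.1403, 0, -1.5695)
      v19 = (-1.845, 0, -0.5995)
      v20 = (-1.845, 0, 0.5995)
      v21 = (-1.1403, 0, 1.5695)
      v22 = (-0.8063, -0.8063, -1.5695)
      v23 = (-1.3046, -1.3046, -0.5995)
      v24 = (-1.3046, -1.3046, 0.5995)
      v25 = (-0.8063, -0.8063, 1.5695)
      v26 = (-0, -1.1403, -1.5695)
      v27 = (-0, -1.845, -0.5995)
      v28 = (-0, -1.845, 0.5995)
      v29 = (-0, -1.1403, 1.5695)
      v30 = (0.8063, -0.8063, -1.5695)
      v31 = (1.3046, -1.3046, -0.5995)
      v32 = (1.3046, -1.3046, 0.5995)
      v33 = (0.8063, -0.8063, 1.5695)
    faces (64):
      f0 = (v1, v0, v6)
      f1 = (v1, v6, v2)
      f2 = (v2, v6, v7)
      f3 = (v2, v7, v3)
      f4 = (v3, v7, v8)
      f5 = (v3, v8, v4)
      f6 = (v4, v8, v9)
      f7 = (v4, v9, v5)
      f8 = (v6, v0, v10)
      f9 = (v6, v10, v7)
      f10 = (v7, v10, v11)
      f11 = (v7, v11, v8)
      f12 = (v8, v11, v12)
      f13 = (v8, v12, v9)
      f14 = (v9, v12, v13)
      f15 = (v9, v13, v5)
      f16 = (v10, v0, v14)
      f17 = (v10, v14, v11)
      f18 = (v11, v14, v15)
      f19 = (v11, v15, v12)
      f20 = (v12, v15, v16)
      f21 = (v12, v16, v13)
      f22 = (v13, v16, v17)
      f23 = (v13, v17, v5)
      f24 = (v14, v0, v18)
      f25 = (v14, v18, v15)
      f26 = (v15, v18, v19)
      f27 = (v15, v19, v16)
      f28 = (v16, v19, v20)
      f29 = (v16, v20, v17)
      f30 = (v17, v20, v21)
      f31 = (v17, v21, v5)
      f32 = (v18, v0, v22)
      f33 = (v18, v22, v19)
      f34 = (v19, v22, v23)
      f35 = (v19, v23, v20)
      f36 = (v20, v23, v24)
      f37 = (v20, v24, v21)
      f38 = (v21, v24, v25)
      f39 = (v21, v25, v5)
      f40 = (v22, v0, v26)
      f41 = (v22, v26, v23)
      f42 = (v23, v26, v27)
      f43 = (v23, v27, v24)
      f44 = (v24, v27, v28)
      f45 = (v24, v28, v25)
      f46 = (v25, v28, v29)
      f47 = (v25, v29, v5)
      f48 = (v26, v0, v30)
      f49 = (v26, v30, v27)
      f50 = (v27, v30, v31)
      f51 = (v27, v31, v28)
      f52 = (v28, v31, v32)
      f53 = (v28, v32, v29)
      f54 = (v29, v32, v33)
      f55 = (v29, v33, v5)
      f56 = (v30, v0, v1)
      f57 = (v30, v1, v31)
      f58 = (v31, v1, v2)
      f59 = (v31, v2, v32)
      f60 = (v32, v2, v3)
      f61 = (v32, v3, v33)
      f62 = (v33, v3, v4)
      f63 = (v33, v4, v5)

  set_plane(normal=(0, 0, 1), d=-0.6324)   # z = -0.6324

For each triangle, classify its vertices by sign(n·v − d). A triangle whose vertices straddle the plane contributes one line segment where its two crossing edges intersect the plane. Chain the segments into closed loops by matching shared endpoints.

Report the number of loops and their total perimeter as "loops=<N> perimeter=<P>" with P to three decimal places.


Straddling triangles (16 of 64):
  (v1,v6,v2) [--+] → (1.80977, 0.0273477, -0.6324)–(1.8211, 0, -0.6324)  len=0.0296
  (v2,v6,v7) [+-+] → (1.80977, 0.0273477, -0.6324)–(1.2877, 1.2877, -0.6324)  len=1.3642
  (v6,v10,v7) [--+] → (1.26035, 1.29903, -0.6324)–(1.2877, 1.2877, -0.6324)  len=0.0296
  (v7,v10,v11) [+-+] → (1.26035, 1.29903, -0.6324)–(0, 1.8211, -0.6324)  len=1.3642
  (v10,v14,v11) [--+] → (-0.0273477, 1.80977, -0.6324)–(0, 1.8211, -0.6324)  len=0.0296
  (v11,v14,v15) [+-+] → (-0.0273477, 1.80977, -0.6324)–(-1.2877, 1.2877, -0.6324)  len=1.3642
  (v14,v18,v15) [--+] → (-1.29903, 1.26035, -0.6324)–(-1.2877, 1.2877, -0.6324)  len=0.0296
  (v15,v18,v19) [+-+] → (-1.29903, 1.26035, -0.6324)–(-1.8211, 0, -0.6324)  len=1.3642
  (v18,v22,v19) [--+] → (-1.80977, -0.0273477, -0.6324)–(-1.8211, 0, -0.6324)  len=0.0296
  (v19,v22,v23) [+-+] → (-1.80977, -0.0273477, -0.6324)–(-1.2877, -1.2877, -0.6324)  len=1.3642
  (v22,v26,v23) [--+] → (-1.26035, -1.29903, -0.6324)–(-1.2877, -1.2877, -0.6324)  len=0.0296
  (v23,v26,v27) [+-+] → (-1.26035, -1.29903, -0.6324)–(0, -1.8211, -0.6324)  len=1.3642
  (v26,v30,v27) [--+] → (0.0273477, -1.80977, -0.6324)–(0, -1.8211, -0.6324)  len=0.0296
  (v27,v30,v31) [+-+] → (0.0273477, -1.80977, -0.6324)–(1.2877, -1.2877, -0.6324)  len=1.3642
  (v30,v1,v31) [--+] → (1.29903, -1.26035, -0.6324)–(1.2877, -1.2877, -0.6324)  len=0.0296
  (v31,v1,v2) [+-+] → (1.29903, -1.26035, -0.6324)–(1.8211, 0, -0.6324)  len=1.3642

Chained into 1 loop(s):
  loop 1: 16 segments, perimeter = 11.1504
Total perimeter = 11.150

loops=1 perimeter=11.150
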